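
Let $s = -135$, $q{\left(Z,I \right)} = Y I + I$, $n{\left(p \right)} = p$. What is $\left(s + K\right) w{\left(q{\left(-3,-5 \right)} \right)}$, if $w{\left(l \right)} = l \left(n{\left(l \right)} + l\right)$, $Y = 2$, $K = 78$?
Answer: $-25650$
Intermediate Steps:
$q{\left(Z,I \right)} = 3 I$ ($q{\left(Z,I \right)} = 2 I + I = 3 I$)
$w{\left(l \right)} = 2 l^{2}$ ($w{\left(l \right)} = l \left(l + l\right) = l 2 l = 2 l^{2}$)
$\left(s + K\right) w{\left(q{\left(-3,-5 \right)} \right)} = \left(-135 + 78\right) 2 \left(3 \left(-5\right)\right)^{2} = - 57 \cdot 2 \left(-15\right)^{2} = - 57 \cdot 2 \cdot 225 = \left(-57\right) 450 = -25650$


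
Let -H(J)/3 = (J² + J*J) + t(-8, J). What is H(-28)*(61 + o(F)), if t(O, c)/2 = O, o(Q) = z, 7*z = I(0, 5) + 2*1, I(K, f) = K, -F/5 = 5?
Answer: -1997424/7 ≈ -2.8535e+5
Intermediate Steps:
F = -25 (F = -5*5 = -25)
z = 2/7 (z = (0 + 2*1)/7 = (0 + 2)/7 = (⅐)*2 = 2/7 ≈ 0.28571)
o(Q) = 2/7
t(O, c) = 2*O
H(J) = 48 - 6*J² (H(J) = -3*((J² + J*J) + 2*(-8)) = -3*((J² + J²) - 16) = -3*(2*J² - 16) = -3*(-16 + 2*J²) = 48 - 6*J²)
H(-28)*(61 + o(F)) = (48 - 6*(-28)²)*(61 + 2/7) = (48 - 6*784)*(429/7) = (48 - 4704)*(429/7) = -4656*429/7 = -1997424/7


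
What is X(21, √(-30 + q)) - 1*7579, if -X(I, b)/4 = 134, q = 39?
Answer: -8115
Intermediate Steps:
X(I, b) = -536 (X(I, b) = -4*134 = -536)
X(21, √(-30 + q)) - 1*7579 = -536 - 1*7579 = -536 - 7579 = -8115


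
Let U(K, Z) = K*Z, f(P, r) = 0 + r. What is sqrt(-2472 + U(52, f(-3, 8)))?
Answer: 2*I*sqrt(514) ≈ 45.343*I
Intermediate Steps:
f(P, r) = r
sqrt(-2472 + U(52, f(-3, 8))) = sqrt(-2472 + 52*8) = sqrt(-2472 + 416) = sqrt(-2056) = 2*I*sqrt(514)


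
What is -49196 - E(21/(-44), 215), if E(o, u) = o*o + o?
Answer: -95242973/1936 ≈ -49196.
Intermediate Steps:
E(o, u) = o + o**2 (E(o, u) = o**2 + o = o + o**2)
-49196 - E(21/(-44), 215) = -49196 - 21/(-44)*(1 + 21/(-44)) = -49196 - 21*(-1/44)*(1 + 21*(-1/44)) = -49196 - (-21)*(1 - 21/44)/44 = -49196 - (-21)*23/(44*44) = -49196 - 1*(-483/1936) = -49196 + 483/1936 = -95242973/1936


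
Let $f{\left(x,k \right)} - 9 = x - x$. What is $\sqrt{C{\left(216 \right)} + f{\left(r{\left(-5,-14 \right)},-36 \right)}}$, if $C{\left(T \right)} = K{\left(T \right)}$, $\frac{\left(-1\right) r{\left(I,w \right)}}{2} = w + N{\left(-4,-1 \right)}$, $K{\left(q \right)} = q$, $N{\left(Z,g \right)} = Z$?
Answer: $15$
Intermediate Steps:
$r{\left(I,w \right)} = 8 - 2 w$ ($r{\left(I,w \right)} = - 2 \left(w - 4\right) = - 2 \left(-4 + w\right) = 8 - 2 w$)
$f{\left(x,k \right)} = 9$ ($f{\left(x,k \right)} = 9 + \left(x - x\right) = 9 + 0 = 9$)
$C{\left(T \right)} = T$
$\sqrt{C{\left(216 \right)} + f{\left(r{\left(-5,-14 \right)},-36 \right)}} = \sqrt{216 + 9} = \sqrt{225} = 15$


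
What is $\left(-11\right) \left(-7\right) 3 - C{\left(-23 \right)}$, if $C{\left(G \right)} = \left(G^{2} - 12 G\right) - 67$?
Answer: $-507$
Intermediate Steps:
$C{\left(G \right)} = -67 + G^{2} - 12 G$
$\left(-11\right) \left(-7\right) 3 - C{\left(-23 \right)} = \left(-11\right) \left(-7\right) 3 - \left(-67 + \left(-23\right)^{2} - -276\right) = 77 \cdot 3 - \left(-67 + 529 + 276\right) = 231 - 738 = -507$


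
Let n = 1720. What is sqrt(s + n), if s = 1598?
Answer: sqrt(3318) ≈ 57.602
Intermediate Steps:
sqrt(s + n) = sqrt(1598 + 1720) = sqrt(3318)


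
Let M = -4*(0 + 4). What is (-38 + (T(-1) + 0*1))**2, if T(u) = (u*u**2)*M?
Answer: 484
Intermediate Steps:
M = -16 (M = -4*4 = -16)
T(u) = -16*u**3 (T(u) = (u*u**2)*(-16) = u**3*(-16) = -16*u**3)
(-38 + (T(-1) + 0*1))**2 = (-38 + (-16*(-1)**3 + 0*1))**2 = (-38 + (-16*(-1) + 0))**2 = (-38 + (16 + 0))**2 = (-38 + 16)**2 = (-22)**2 = 484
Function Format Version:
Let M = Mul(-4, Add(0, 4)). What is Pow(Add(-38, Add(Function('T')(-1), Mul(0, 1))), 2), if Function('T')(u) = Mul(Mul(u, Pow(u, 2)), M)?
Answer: 484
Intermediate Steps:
M = -16 (M = Mul(-4, 4) = -16)
Function('T')(u) = Mul(-16, Pow(u, 3)) (Function('T')(u) = Mul(Mul(u, Pow(u, 2)), -16) = Mul(Pow(u, 3), -16) = Mul(-16, Pow(u, 3)))
Pow(Add(-38, Add(Function('T')(-1), Mul(0, 1))), 2) = Pow(Add(-38, Add(Mul(-16, Pow(-1, 3)), Mul(0, 1))), 2) = Pow(Add(-38, Add(Mul(-16, -1), 0)), 2) = Pow(Add(-38, Add(16, 0)), 2) = Pow(Add(-38, 16), 2) = Pow(-22, 2) = 484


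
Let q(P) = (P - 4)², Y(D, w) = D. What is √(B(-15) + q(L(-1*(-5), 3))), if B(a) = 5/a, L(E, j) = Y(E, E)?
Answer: √6/3 ≈ 0.81650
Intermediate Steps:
L(E, j) = E
q(P) = (-4 + P)²
√(B(-15) + q(L(-1*(-5), 3))) = √(5/(-15) + (-4 - 1*(-5))²) = √(5*(-1/15) + (-4 + 5)²) = √(-⅓ + 1²) = √(-⅓ + 1) = √(⅔) = √6/3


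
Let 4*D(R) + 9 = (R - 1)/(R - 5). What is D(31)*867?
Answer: -44217/26 ≈ -1700.7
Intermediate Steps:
D(R) = -9/4 + (-1 + R)/(4*(-5 + R)) (D(R) = -9/4 + ((R - 1)/(R - 5))/4 = -9/4 + ((-1 + R)/(-5 + R))/4 = -9/4 + (-1 + R)/(4*(-5 + R)))
D(31)*867 = ((11 - 2*31)/(-5 + 31))*867 = ((11 - 62)/26)*867 = ((1/26)*(-51))*867 = -51/26*867 = -44217/26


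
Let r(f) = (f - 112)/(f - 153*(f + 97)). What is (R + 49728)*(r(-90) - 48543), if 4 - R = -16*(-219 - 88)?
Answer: -93554646860/43 ≈ -2.1757e+9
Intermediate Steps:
r(f) = (-112 + f)/(-14841 - 152*f) (r(f) = (-112 + f)/(f - 153*(97 + f)) = (-112 + f)/(f + (-14841 - 153*f)) = (-112 + f)/(-14841 - 152*f))
R = -4908 (R = 4 - (-16)*(-219 - 88) = 4 - (-16)*(-307) = 4 - 1*4912 = 4 - 4912 = -4908)
(R + 49728)*(r(-90) - 48543) = (-4908 + 49728)*((112 - 1*(-90))/(14841 + 152*(-90)) - 48543) = 44820*((112 + 90)/(14841 - 13680) - 48543) = 44820*(202/1161 - 48543) = 44820*(-56358221/1161) = -93554646860/43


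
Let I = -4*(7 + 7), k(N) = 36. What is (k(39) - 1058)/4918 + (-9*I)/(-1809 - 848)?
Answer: -2597063/6533563 ≈ -0.39750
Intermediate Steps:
I = -56 (I = -4*14 = -56)
(k(39) - 1058)/4918 + (-9*I)/(-1809 - 848) = (36 - 1058)/4918 + (-9*(-56))/(-1809 - 848) = -1022*1/4918 + 504/(-2657) = -511/2459 + 504*(-1/2657) = -511/2459 - 504/2657 = -2597063/6533563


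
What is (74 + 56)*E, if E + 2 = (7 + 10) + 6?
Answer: 2730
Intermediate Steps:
E = 21 (E = -2 + ((7 + 10) + 6) = -2 + (17 + 6) = -2 + 23 = 21)
(74 + 56)*E = (74 + 56)*21 = 130*21 = 2730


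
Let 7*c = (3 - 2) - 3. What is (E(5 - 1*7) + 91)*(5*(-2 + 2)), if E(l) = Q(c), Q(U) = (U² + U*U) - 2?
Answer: 0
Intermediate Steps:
c = -2/7 (c = ((3 - 2) - 3)/7 = (1 - 3)/7 = (⅐)*(-2) = -2/7 ≈ -0.28571)
Q(U) = -2 + 2*U² (Q(U) = (U² + U²) - 2 = 2*U² - 2 = -2 + 2*U²)
E(l) = -90/49 (E(l) = -2 + 2*(-2/7)² = -2 + 2*(4/49) = -2 + 8/49 = -90/49)
(E(5 - 1*7) + 91)*(5*(-2 + 2)) = (-90/49 + 91)*(5*(-2 + 2)) = 4369*(5*0)/49 = (4369/49)*0 = 0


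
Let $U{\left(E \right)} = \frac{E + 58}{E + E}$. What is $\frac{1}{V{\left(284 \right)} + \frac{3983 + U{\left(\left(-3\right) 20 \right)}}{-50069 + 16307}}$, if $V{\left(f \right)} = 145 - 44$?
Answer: $\frac{2025720}{204358739} \approx 0.0099126$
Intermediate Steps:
$V{\left(f \right)} = 101$
$U{\left(E \right)} = \frac{58 + E}{2 E}$
$\frac{1}{V{\left(284 \right)} + \frac{3983 + U{\left(\left(-3\right) 20 \right)}}{-50069 + 16307}} = \frac{1}{101 + \frac{3983 + \frac{58 - 60}{2 \left(\left(-3\right) 20\right)}}{-50069 + 16307}} = \frac{1}{101 + \frac{3983 + \frac{58 - 60}{2 \left(-60\right)}}{-33762}} = \frac{1}{101 + \left(3983 + \frac{1}{2} \left(- \frac{1}{60}\right) \left(-2\right)\right) \left(- \frac{1}{33762}\right)} = \frac{1}{101 + \left(3983 + \frac{1}{60}\right) \left(- \frac{1}{33762}\right)} = \frac{1}{101 + \frac{238981}{60} \left(- \frac{1}{33762}\right)} = \frac{1}{101 - \frac{238981}{2025720}} = \frac{1}{\frac{204358739}{2025720}} = \frac{2025720}{204358739}$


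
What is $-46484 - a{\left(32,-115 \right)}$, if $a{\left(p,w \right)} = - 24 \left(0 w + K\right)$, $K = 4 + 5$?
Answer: $-46268$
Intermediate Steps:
$K = 9$
$a{\left(p,w \right)} = -216$ ($a{\left(p,w \right)} = - 24 \left(0 w + 9\right) = - 24 \left(0 + 9\right) = \left(-24\right) 9 = -216$)
$-46484 - a{\left(32,-115 \right)} = -46484 - -216 = -46484 + 216 = -46268$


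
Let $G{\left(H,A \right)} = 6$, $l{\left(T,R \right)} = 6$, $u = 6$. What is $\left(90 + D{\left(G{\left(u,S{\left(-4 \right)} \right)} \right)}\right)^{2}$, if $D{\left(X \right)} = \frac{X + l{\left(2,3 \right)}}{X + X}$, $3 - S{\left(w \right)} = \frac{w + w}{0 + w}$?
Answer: $8281$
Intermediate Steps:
$S{\left(w \right)} = 1$ ($S{\left(w \right)} = 3 - \frac{w + w}{0 + w} = 3 - \frac{2 w}{w} = 3 - 2 = 1$)
$D{\left(X \right)} = \frac{6 + X}{2 X}$ ($D{\left(X \right)} = \frac{X + 6}{X + X} = \frac{6 + X}{2 X}$)
$\left(90 + D{\left(G{\left(u,S{\left(-4 \right)} \right)} \right)}\right)^{2} = \left(90 + \frac{6 + 6}{2 \cdot 6}\right)^{2} = \left(90 + \frac{1}{2} \cdot \frac{1}{6} \cdot 12\right)^{2} = \left(90 + 1\right)^{2} = 91^{2} = 8281$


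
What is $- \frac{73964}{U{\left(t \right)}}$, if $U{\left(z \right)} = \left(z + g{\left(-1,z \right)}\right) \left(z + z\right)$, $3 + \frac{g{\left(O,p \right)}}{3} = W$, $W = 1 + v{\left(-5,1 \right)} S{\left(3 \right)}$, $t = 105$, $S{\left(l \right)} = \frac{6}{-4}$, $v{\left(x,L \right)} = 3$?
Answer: $- \frac{73964}{17955} \approx -4.1194$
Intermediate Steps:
$S{\left(l \right)} = - \frac{3}{2}$ ($S{\left(l \right)} = 6 \left(- \frac{1}{4}\right) = - \frac{3}{2}$)
$W = - \frac{7}{2}$ ($W = 1 + 3 \left(- \frac{3}{2}\right) = 1 - \frac{9}{2} = - \frac{7}{2} \approx -3.5$)
$g{\left(O,p \right)} = - \frac{39}{2}$ ($g{\left(O,p \right)} = -9 + 3 \left(- \frac{7}{2}\right) = -9 - \frac{21}{2} = - \frac{39}{2}$)
$U{\left(z \right)} = 2 z \left(- \frac{39}{2} + z\right)$ ($U{\left(z \right)} = \left(z - \frac{39}{2}\right) \left(z + z\right) = \left(- \frac{39}{2} + z\right) 2 z = 2 z \left(- \frac{39}{2} + z\right)$)
$- \frac{73964}{U{\left(t \right)}} = - \frac{73964}{105 \left(-39 + 2 \cdot 105\right)} = - \frac{73964}{105 \left(-39 + 210\right)} = - \frac{73964}{105 \cdot 171} = - \frac{73964}{17955}$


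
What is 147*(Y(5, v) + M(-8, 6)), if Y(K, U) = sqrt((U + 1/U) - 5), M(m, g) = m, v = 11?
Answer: -1176 + 147*sqrt(737)/11 ≈ -813.21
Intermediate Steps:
Y(K, U) = sqrt(-5 + U + 1/U)
147*(Y(5, v) + M(-8, 6)) = 147*(sqrt(-5 + 11 + 1/11) - 8) = 147*(sqrt(67/11) - 8) = 147*(sqrt(737)/11 - 8) = 147*(-8 + sqrt(737)/11) = -1176 + 147*sqrt(737)/11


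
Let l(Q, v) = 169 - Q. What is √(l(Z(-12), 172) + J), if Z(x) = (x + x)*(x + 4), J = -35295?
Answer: I*√35318 ≈ 187.93*I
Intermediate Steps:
Z(x) = 2*x*(4 + x) (Z(x) = (2*x)*(4 + x) = 2*x*(4 + x))
√(l(Z(-12), 172) + J) = √((169 - 2*(-12)*(4 - 12)) - 35295) = √((169 - 2*(-12)*(-8)) - 35295) = √((169 - 1*192) - 35295) = √((169 - 192) - 35295) = √(-23 - 35295) = √(-35318) = I*√35318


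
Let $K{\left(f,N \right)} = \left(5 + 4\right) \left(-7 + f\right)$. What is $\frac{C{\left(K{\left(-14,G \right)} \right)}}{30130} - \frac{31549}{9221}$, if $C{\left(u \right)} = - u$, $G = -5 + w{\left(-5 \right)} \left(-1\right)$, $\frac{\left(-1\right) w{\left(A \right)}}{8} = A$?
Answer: $- \frac{948828601}{277828730} \approx -3.4152$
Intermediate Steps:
$w{\left(A \right)} = - 8 A$
$G = -45$ ($G = -5 + \left(-8\right) \left(-5\right) \left(-1\right) = -5 + 40 \left(-1\right) = -5 - 40 = -45$)
$K{\left(f,N \right)} = -63 + 9 f$ ($K{\left(f,N \right)} = 9 \left(-7 + f\right) = -63 + 9 f$)
$\frac{C{\left(K{\left(-14,G \right)} \right)}}{30130} - \frac{31549}{9221} = \frac{\left(-1\right) \left(-63 + 9 \left(-14\right)\right)}{30130} - \frac{31549}{9221} = - (-63 - 126) \frac{1}{30130} - \frac{31549}{9221} = \left(-1\right) \left(-189\right) \frac{1}{30130} - \frac{31549}{9221} = 189 \cdot \frac{1}{30130} - \frac{31549}{9221} = \frac{189}{30130} - \frac{31549}{9221} = - \frac{948828601}{277828730}$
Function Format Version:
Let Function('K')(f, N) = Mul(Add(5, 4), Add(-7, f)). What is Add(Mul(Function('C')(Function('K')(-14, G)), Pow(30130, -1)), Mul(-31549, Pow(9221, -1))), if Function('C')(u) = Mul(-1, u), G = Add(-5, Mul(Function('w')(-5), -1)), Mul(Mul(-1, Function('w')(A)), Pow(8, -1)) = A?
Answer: Rational(-948828601, 277828730) ≈ -3.4152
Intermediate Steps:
Function('w')(A) = Mul(-8, A)
G = -45 (G = Add(-5, Mul(Mul(-8, -5), -1)) = Add(-5, Mul(40, -1)) = Add(-5, -40) = -45)
Function('K')(f, N) = Add(-63, Mul(9, f)) (Function('K')(f, N) = Mul(9, Add(-7, f)) = Add(-63, Mul(9, f)))
Add(Mul(Function('C')(Function('K')(-14, G)), Pow(30130, -1)), Mul(-31549, Pow(9221, -1))) = Add(Mul(Mul(-1, Add(-63, Mul(9, -14))), Pow(30130, -1)), Mul(-31549, Pow(9221, -1))) = Add(Mul(Mul(-1, Add(-63, -126)), Rational(1, 30130)), Mul(-31549, Rational(1, 9221))) = Add(Mul(Mul(-1, -189), Rational(1, 30130)), Rational(-31549, 9221)) = Add(Mul(189, Rational(1, 30130)), Rational(-31549, 9221)) = Add(Rational(189, 30130), Rational(-31549, 9221)) = Rational(-948828601, 277828730)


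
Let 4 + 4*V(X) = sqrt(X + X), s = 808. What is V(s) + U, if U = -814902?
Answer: -814903 + sqrt(101) ≈ -8.1489e+5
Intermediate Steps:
V(X) = -1 + sqrt(2)*sqrt(X)/4 (V(X) = -1 + sqrt(X + X)/4 = -1 + sqrt(2*X)/4 = -1 + (sqrt(2)*sqrt(X))/4 = -1 + sqrt(2)*sqrt(X)/4)
V(s) + U = (-1 + sqrt(2)*sqrt(808)/4) - 814902 = (-1 + sqrt(2)*(2*sqrt(202))/4) - 814902 = (-1 + sqrt(101)) - 814902 = -814903 + sqrt(101)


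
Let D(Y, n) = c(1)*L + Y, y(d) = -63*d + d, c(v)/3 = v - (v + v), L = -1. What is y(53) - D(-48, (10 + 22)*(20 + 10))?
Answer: -3241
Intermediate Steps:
c(v) = -3*v (c(v) = 3*(v - (v + v)) = 3*(v - 2*v) = 3*(-v) = -3*v)
y(d) = -62*d
D(Y, n) = 3 + Y (D(Y, n) = -3*1*(-1) + Y = -3*(-1) + Y = 3 + Y)
y(53) - D(-48, (10 + 22)*(20 + 10)) = -62*53 - (3 - 48) = -3286 - 1*(-45) = -3286 + 45 = -3241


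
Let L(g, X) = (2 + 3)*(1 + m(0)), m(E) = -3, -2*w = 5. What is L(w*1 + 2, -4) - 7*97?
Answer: -689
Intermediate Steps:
w = -5/2 (w = -1/2*5 = -5/2 ≈ -2.5000)
L(g, X) = -10 (L(g, X) = (2 + 3)*(1 - 3) = 5*(-2) = -10)
L(w*1 + 2, -4) - 7*97 = -10 - 7*97 = -10 - 679 = -689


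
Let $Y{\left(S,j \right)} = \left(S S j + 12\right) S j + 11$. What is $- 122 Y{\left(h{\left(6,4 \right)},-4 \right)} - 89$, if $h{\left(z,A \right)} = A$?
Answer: $-102935$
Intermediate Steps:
$Y{\left(S,j \right)} = 11 + S j \left(12 + j S^{2}\right)$ ($Y{\left(S,j \right)} = \left(S^{2} j + 12\right) S j + 11 = \left(j S^{2} + 12\right) S j + 11 = \left(12 + j S^{2}\right) S j + 11 = S \left(12 + j S^{2}\right) j + 11 = S j \left(12 + j S^{2}\right) + 11 = 11 + S j \left(12 + j S^{2}\right)$)
$- 122 Y{\left(h{\left(6,4 \right)},-4 \right)} - 89 = - 122 \left(11 + 4^{3} \left(-4\right)^{2} + 12 \cdot 4 \left(-4\right)\right) - 89 = - 122 \left(11 + 64 \cdot 16 - 192\right) - 89 = - 122 \left(11 + 1024 - 192\right) - 89 = \left(-122\right) 843 - 89 = -102846 - 89 = -102935$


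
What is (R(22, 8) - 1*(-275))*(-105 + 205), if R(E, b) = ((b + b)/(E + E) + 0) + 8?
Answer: 311700/11 ≈ 28336.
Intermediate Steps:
R(E, b) = 8 + b/E (R(E, b) = ((2*b)/((2*E)) + 0) + 8 = ((2*b)*(1/(2*E)) + 0) + 8 = (b/E + 0) + 8 = b/E + 8 = 8 + b/E)
(R(22, 8) - 1*(-275))*(-105 + 205) = ((8 + 8/22) - 1*(-275))*(-105 + 205) = ((8 + 8*(1/22)) + 275)*100 = ((8 + 4/11) + 275)*100 = (92/11 + 275)*100 = (3117/11)*100 = 311700/11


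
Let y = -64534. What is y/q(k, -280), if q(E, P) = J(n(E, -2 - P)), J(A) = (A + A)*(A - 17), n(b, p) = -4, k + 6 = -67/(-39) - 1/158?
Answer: -32267/84 ≈ -384.13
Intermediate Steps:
k = -26425/6162 (k = -6 + (-67/(-39) - 1/158) = -6 + (-67*(-1/39) - 1*1/158) = -6 + (67/39 - 1/158) = -6 + 10547/6162 = -26425/6162 ≈ -4.2884)
J(A) = 2*A*(-17 + A) (J(A) = (2*A)*(-17 + A) = 2*A*(-17 + A))
q(E, P) = 168 (q(E, P) = 2*(-4)*(-17 - 4) = 2*(-4)*(-21) = 168)
y/q(k, -280) = -64534/168 = -64534*1/168 = -32267/84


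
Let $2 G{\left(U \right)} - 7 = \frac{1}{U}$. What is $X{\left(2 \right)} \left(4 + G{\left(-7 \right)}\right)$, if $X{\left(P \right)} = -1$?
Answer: $- \frac{52}{7} \approx -7.4286$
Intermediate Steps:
$G{\left(U \right)} = \frac{7}{2} + \frac{1}{2 U}$
$X{\left(2 \right)} \left(4 + G{\left(-7 \right)}\right) = - (4 + \frac{1 + 7 \left(-7\right)}{2 \left(-7\right)}) = - (4 + \frac{1}{2} \left(- \frac{1}{7}\right) \left(1 - 49\right)) = - (4 + \frac{1}{2} \left(- \frac{1}{7}\right) \left(-48\right)) = - (4 + \frac{24}{7}) = \left(-1\right) \frac{52}{7} = - \frac{52}{7}$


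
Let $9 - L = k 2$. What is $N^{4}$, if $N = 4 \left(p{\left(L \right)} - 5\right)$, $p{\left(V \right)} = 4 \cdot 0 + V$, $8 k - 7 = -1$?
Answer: $10000$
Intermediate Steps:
$k = \frac{3}{4}$ ($k = \frac{7}{8} + \frac{1}{8} \left(-1\right) = \frac{7}{8} - \frac{1}{8} = \frac{3}{4} \approx 0.75$)
$L = \frac{15}{2}$ ($L = 9 - \frac{3}{4} \cdot 2 = 9 - \frac{3}{2} = \frac{15}{2} \approx 7.5$)
$p{\left(V \right)} = V$ ($p{\left(V \right)} = 0 + V = V$)
$N = 10$ ($N = 4 \left(\frac{15}{2} - 5\right) = 4 \cdot \frac{5}{2} = 10$)
$N^{4} = 10^{4} = 10000$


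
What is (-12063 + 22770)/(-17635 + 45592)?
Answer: 3569/9319 ≈ 0.38298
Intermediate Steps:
(-12063 + 22770)/(-17635 + 45592) = 10707/27957 = 10707*(1/27957) = 3569/9319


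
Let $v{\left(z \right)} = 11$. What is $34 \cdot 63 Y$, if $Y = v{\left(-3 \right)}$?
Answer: $23562$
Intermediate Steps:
$Y = 11$
$34 \cdot 63 Y = 34 \cdot 63 \cdot 11 = 2142 \cdot 11 = 23562$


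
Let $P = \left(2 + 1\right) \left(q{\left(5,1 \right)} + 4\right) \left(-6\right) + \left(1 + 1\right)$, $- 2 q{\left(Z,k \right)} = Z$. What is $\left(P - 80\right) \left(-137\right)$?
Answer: $14385$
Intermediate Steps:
$q{\left(Z,k \right)} = - \frac{Z}{2}$
$P = -25$ ($P = \left(2 + 1\right) \left(\left(- \frac{1}{2}\right) 5 + 4\right) \left(-6\right) + \left(1 + 1\right) = 3 \left(- \frac{5}{2} + 4\right) \left(-6\right) + 2 = 3 \cdot \frac{3}{2} \left(-6\right) + 2 = \frac{9}{2} \left(-6\right) + 2 = -27 + 2 = -25$)
$\left(P - 80\right) \left(-137\right) = \left(-25 - 80\right) \left(-137\right) = \left(-105\right) \left(-137\right) = 14385$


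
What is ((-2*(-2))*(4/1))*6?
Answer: 96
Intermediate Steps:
((-2*(-2))*(4/1))*6 = (4*(4*1))*6 = (4*4)*6 = 16*6 = 96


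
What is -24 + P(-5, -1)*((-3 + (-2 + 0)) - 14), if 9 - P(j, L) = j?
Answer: -290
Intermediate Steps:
P(j, L) = 9 - j
-24 + P(-5, -1)*((-3 + (-2 + 0)) - 14) = -24 + (9 - 1*(-5))*((-3 + (-2 + 0)) - 14) = -24 + (9 + 5)*((-3 - 2) - 14) = -24 + 14*(-5 - 14) = -24 + 14*(-19) = -24 - 266 = -290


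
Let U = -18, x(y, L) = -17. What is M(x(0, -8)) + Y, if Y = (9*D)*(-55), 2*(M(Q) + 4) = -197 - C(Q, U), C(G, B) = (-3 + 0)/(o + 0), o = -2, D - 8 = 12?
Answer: -40013/4 ≈ -10003.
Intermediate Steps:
D = 20 (D = 8 + 12 = 20)
C(G, B) = 3/2 (C(G, B) = (-3 + 0)/(-2 + 0) = -3/(-2) = -3*(-1/2) = 3/2)
M(Q) = -413/4 (M(Q) = -4 + (-197 - 1*3/2)/2 = -4 + (-197 - 3/2)/2 = -4 + (1/2)*(-397/2) = -4 - 397/4 = -413/4)
Y = -9900 (Y = (9*20)*(-55) = 180*(-55) = -9900)
M(x(0, -8)) + Y = -413/4 - 9900 = -40013/4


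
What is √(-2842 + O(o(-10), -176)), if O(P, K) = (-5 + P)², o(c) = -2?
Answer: 7*I*√57 ≈ 52.849*I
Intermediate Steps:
√(-2842 + O(o(-10), -176)) = √(-2842 + (-5 - 2)²) = √(-2842 + (-7)²) = √(-2842 + 49) = √(-2793) = 7*I*√57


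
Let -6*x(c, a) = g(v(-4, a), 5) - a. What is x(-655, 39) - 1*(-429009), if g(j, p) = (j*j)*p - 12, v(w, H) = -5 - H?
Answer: 2564425/6 ≈ 4.2740e+5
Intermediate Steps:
g(j, p) = -12 + p*j**2 (g(j, p) = j**2*p - 12 = p*j**2 - 12 = -12 + p*j**2)
x(c, a) = 2 - 5*(-5 - a)**2/6 + a/6 (x(c, a) = -((-12 + 5*(-5 - a)**2) - a)/6 = -(-12 - a + 5*(-5 - a)**2)/6 = 2 - 5*(-5 - a)**2/6 + a/6)
x(-655, 39) - 1*(-429009) = (2 - 5*(5 + 39)**2/6 + (1/6)*39) - 1*(-429009) = (2 - 5/6*44**2 + 13/2) + 429009 = (2 - 5/6*1936 + 13/2) + 429009 = (2 - 4840/3 + 13/2) + 429009 = -9629/6 + 429009 = 2564425/6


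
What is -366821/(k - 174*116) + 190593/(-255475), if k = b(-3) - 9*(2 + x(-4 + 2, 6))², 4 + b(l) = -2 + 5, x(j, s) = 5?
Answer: 89782423757/5269427350 ≈ 17.038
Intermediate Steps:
b(l) = -1 (b(l) = -4 + (-2 + 5) = -4 + 3 = -1)
k = -442 (k = -1 - 9*(2 + 5)² = -1 - 9*7² = -1 - 9*49 = -1 - 441 = -442)
-366821/(k - 174*116) + 190593/(-255475) = -366821/(-442 - 174*116) + 190593/(-255475) = -366821/(-442 - 20184) + 190593*(-1/255475) = -366821/(-20626) - 190593/255475 = -366821*(-1/20626) - 190593/255475 = 366821/20626 - 190593/255475 = 89782423757/5269427350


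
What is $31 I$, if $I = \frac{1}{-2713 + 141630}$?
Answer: $\frac{31}{138917} \approx 0.00022315$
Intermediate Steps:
$I = \frac{1}{138917} \approx 7.1985 \cdot 10^{-6}$
$31 I = 31 \cdot \frac{1}{138917} = \frac{31}{138917}$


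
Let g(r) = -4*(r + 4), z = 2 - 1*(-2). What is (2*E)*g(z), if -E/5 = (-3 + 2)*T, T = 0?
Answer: 0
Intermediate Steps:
z = 4 (z = 2 + 2 = 4)
g(r) = -16 - 4*r (g(r) = -4*(4 + r) = -16 - 4*r)
E = 0 (E = -5*(-3 + 2)*0 = -(-5)*0 = -5*0 = 0)
(2*E)*g(z) = (2*0)*(-16 - 4*4) = 0*(-16 - 16) = 0*(-32) = 0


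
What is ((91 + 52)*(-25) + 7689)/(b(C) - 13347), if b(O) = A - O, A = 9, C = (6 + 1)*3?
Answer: -4114/13359 ≈ -0.30796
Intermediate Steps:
C = 21 (C = 7*3 = 21)
b(O) = 9 - O
((91 + 52)*(-25) + 7689)/(b(C) - 13347) = ((91 + 52)*(-25) + 7689)/((9 - 1*21) - 13347) = (143*(-25) + 7689)/((9 - 21) - 13347) = (-3575 + 7689)/(-12 - 13347) = 4114/(-13359) = 4114*(-1/13359) = -4114/13359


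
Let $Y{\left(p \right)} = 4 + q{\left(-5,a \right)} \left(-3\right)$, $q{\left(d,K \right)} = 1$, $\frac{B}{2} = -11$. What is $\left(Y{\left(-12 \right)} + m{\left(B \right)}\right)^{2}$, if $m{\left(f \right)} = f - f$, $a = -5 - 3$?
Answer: $1$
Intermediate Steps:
$B = -22$ ($B = 2 \left(-11\right) = -22$)
$a = -8$
$m{\left(f \right)} = 0$
$Y{\left(p \right)} = 1$ ($Y{\left(p \right)} = 4 + 1 \left(-3\right) = 4 - 3 = 1$)
$\left(Y{\left(-12 \right)} + m{\left(B \right)}\right)^{2} = \left(1 + 0\right)^{2} = 1^{2} = 1$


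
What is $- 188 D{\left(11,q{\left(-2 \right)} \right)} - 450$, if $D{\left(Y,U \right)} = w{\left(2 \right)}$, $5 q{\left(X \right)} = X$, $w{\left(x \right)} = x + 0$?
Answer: $-826$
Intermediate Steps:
$w{\left(x \right)} = x$
$q{\left(X \right)} = \frac{X}{5}$
$D{\left(Y,U \right)} = 2$
$- 188 D{\left(11,q{\left(-2 \right)} \right)} - 450 = \left(-188\right) 2 - 450 = -376 - 450 = -826$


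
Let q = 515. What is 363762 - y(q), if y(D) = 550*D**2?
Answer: -145509988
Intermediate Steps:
363762 - y(q) = 363762 - 550*515**2 = 363762 - 550*265225 = 363762 - 1*145873750 = 363762 - 145873750 = -145509988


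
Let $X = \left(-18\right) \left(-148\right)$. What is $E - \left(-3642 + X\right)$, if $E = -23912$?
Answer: $-22934$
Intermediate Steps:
$X = 2664$
$E - \left(-3642 + X\right) = -23912 + \left(3642 - 2664\right) = -23912 + 978 = -22934$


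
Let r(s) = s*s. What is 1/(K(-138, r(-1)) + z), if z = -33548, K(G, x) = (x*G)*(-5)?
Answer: -1/32858 ≈ -3.0434e-5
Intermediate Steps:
r(s) = s²
K(G, x) = -5*G*x (K(G, x) = (G*x)*(-5) = -5*G*x)
1/(K(-138, r(-1)) + z) = 1/(-5*(-138)*(-1)² - 33548) = 1/(-5*(-138)*1 - 33548) = 1/(690 - 33548) = 1/(-32858) = -1/32858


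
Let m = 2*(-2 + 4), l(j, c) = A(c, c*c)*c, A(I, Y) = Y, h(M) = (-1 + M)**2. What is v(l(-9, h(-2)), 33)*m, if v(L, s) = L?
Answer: 2916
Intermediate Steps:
l(j, c) = c**3 (l(j, c) = (c*c)*c = c**2*c = c**3)
m = 4 (m = 2*2 = 4)
v(l(-9, h(-2)), 33)*m = ((-1 - 2)**2)**3*4 = ((-3)**2)**3*4 = 9**3*4 = 729*4 = 2916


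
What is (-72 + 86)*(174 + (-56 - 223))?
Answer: -1470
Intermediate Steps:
(-72 + 86)*(174 + (-56 - 223)) = 14*(174 - 279) = 14*(-105) = -1470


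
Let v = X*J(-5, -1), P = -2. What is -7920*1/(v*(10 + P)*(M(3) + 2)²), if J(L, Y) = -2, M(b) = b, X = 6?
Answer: 33/10 ≈ 3.3000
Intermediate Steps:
v = -12 (v = 6*(-2) = -12)
-7920*1/(v*(10 + P)*(M(3) + 2)²) = -7920*(-1/(12*(3 + 2)²*(10 - 2))) = -7920/(-12*8*5²) = -7920/((-96*25)) = -7920/(-2400) = -7920*(-1/2400) = 33/10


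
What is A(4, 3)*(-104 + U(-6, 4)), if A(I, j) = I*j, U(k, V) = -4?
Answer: -1296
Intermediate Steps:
A(4, 3)*(-104 + U(-6, 4)) = (4*3)*(-104 - 4) = 12*(-108) = -1296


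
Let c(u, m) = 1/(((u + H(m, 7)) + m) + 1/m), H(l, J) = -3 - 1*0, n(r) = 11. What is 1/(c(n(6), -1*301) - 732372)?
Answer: -88194/64590816469 ≈ -1.3654e-6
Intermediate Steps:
H(l, J) = -3 (H(l, J) = -3 + 0 = -3)
c(u, m) = 1/(-3 + m + u + 1/m) (c(u, m) = 1/(((u - 3) + m) + 1/m) = 1/(((-3 + u) + m) + 1/m) = 1/((-3 + m + u) + 1/m) = 1/(-3 + m + u + 1/m))
1/(c(n(6), -1*301) - 732372) = 1/((-1*301)/(1 + (-1*301)² - (-3)*301 - 1*301*11) - 732372) = 1/(-301/(1 + (-301)² - 3*(-301) - 301*11) - 732372) = 1/(-301/(1 + 90601 + 903 - 3311) - 732372) = 1/(-301/88194 - 732372) = 1/(-64590816469/88194) = -88194/64590816469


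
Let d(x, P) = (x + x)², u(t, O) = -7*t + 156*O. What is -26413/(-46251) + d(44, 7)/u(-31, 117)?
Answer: 76908131/77655429 ≈ 0.99038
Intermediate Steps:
d(x, P) = 4*x² (d(x, P) = (2*x)² = 4*x²)
-26413/(-46251) + d(44, 7)/u(-31, 117) = -26413/(-46251) + (4*44²)/(-7*(-31) + 156*117) = -26413*(-1/46251) + (4*1936)/(217 + 18252) = 26413/46251 + 7744/18469 = 26413/46251 + 7744*(1/18469) = 26413/46251 + 704/1679 = 76908131/77655429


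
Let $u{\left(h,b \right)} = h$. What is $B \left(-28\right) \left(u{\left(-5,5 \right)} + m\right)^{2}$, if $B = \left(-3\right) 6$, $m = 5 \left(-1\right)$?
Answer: $50400$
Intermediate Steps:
$m = -5$
$B = -18$
$B \left(-28\right) \left(u{\left(-5,5 \right)} + m\right)^{2} = \left(-18\right) \left(-28\right) \left(-5 - 5\right)^{2} = 504 \left(-10\right)^{2} = 504 \cdot 100 = 50400$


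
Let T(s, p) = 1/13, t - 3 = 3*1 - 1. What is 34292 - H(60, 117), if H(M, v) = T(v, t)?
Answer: 445795/13 ≈ 34292.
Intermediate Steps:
t = 5 (t = 3 + (3*1 - 1) = 3 + (3 - 1) = 3 + 2 = 5)
T(s, p) = 1/13
H(M, v) = 1/13
34292 - H(60, 117) = 34292 - 1*1/13 = 34292 - 1/13 = 445795/13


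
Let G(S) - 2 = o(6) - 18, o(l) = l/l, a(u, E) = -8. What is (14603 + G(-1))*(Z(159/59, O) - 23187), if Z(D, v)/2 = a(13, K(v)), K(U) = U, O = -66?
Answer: -338485364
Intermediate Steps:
Z(D, v) = -16 (Z(D, v) = 2*(-8) = -16)
o(l) = 1
G(S) = -15 (G(S) = 2 + (1 - 18) = 2 - 17 = -15)
(14603 + G(-1))*(Z(159/59, O) - 23187) = (14603 - 15)*(-16 - 23187) = 14588*(-23203) = -338485364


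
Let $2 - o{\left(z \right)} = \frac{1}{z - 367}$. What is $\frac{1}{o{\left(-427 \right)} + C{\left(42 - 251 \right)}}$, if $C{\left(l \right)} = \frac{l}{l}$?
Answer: $\frac{794}{2383} \approx 0.33319$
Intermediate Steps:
$o{\left(z \right)} = 2 - \frac{1}{-367 + z}$ ($o{\left(z \right)} = 2 - \frac{1}{z - 367} = 2 - \frac{1}{-367 + z}$)
$C{\left(l \right)} = 1$
$\frac{1}{o{\left(-427 \right)} + C{\left(42 - 251 \right)}} = \frac{1}{\frac{-735 + 2 \left(-427\right)}{-367 - 427} + 1} = \frac{1}{\frac{-735 - 854}{-794} + 1} = \frac{1}{\left(- \frac{1}{794}\right) \left(-1589\right) + 1} = \frac{1}{\frac{1589}{794} + 1} = \frac{1}{\frac{2383}{794}} = \frac{794}{2383}$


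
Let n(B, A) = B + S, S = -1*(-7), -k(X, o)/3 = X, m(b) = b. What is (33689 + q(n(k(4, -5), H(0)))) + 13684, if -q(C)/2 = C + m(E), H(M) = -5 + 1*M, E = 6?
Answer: 47371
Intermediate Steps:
k(X, o) = -3*X
H(M) = -5 + M
S = 7
n(B, A) = 7 + B (n(B, A) = B + 7 = 7 + B)
q(C) = -12 - 2*C (q(C) = -2*(C + 6) = -2*(6 + C) = -12 - 2*C)
(33689 + q(n(k(4, -5), H(0)))) + 13684 = (33689 + (-12 - 2*(7 - 3*4))) + 13684 = (33689 + (-12 - 2*(7 - 12))) + 13684 = (33689 + (-12 - 2*(-5))) + 13684 = (33689 + (-12 + 10)) + 13684 = (33689 - 2) + 13684 = 33687 + 13684 = 47371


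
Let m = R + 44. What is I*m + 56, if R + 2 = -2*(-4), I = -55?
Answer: -2694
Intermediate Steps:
R = 6 (R = -2 - 2*(-4) = -2 + 8 = 6)
m = 50 (m = 6 + 44 = 50)
I*m + 56 = -55*50 + 56 = -2750 + 56 = -2694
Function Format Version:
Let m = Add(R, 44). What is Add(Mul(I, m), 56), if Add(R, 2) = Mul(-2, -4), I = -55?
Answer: -2694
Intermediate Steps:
R = 6 (R = Add(-2, Mul(-2, -4)) = Add(-2, 8) = 6)
m = 50 (m = Add(6, 44) = 50)
Add(Mul(I, m), 56) = Add(Mul(-55, 50), 56) = Add(-2750, 56) = -2694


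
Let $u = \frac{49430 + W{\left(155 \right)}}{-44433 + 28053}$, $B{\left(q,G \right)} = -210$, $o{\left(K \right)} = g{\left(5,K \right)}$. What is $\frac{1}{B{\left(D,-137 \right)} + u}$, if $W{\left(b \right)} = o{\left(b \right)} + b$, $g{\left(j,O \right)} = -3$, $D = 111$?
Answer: $- \frac{630}{134207} \approx -0.0046942$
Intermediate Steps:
$o{\left(K \right)} = -3$
$W{\left(b \right)} = -3 + b$
$u = - \frac{1907}{630}$ ($u = \frac{49430 + \left(-3 + 155\right)}{-44433 + 28053} = \frac{49430 + 152}{-16380} = 49582 \left(- \frac{1}{16380}\right) = - \frac{1907}{630} \approx -3.027$)
$\frac{1}{B{\left(D,-137 \right)} + u} = \frac{1}{-210 - \frac{1907}{630}} = \frac{1}{- \frac{134207}{630}} = - \frac{630}{134207}$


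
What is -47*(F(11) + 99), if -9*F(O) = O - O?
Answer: -4653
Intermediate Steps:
F(O) = 0 (F(O) = -(O - O)/9 = -1/9*0 = 0)
-47*(F(11) + 99) = -47*(0 + 99) = -47*99 = -4653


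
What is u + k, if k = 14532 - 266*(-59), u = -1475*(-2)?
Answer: 33176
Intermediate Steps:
u = 2950
k = 30226 (k = 14532 + 15694 = 30226)
u + k = 2950 + 30226 = 33176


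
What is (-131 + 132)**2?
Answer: 1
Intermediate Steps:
(-131 + 132)**2 = 1**2 = 1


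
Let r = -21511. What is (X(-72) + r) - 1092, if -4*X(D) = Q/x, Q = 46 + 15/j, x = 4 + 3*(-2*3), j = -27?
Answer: -11391503/504 ≈ -22602.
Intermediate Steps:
x = -14 (x = 4 + 3*(-6) = 4 - 18 = -14)
Q = 409/9 (Q = 46 + 15/(-27) = 46 + 15*(-1/27) = 46 - 5/9 = 409/9 ≈ 45.444)
X(D) = 409/504 (X(D) = -409/(36*(-14)) = -409*(-1)/(36*14) = -¼*(-409/126) = 409/504)
(X(-72) + r) - 1092 = (409/504 - 21511) - 1092 = -10841135/504 - 1092 = -11391503/504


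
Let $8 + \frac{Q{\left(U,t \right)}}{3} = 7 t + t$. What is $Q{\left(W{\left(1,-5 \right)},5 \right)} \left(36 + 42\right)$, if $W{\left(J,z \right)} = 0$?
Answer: $7488$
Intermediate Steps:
$Q{\left(U,t \right)} = -24 + 24 t$ ($Q{\left(U,t \right)} = -24 + 3 \left(7 t + t\right) = -24 + 3 \cdot 8 t = -24 + 24 t$)
$Q{\left(W{\left(1,-5 \right)},5 \right)} \left(36 + 42\right) = \left(-24 + 24 \cdot 5\right) \left(36 + 42\right) = \left(-24 + 120\right) 78 = 96 \cdot 78 = 7488$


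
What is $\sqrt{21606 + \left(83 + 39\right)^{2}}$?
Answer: $\sqrt{36490} \approx 191.02$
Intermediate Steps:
$\sqrt{21606 + \left(83 + 39\right)^{2}} = \sqrt{21606 + 122^{2}} = \sqrt{21606 + 14884} = \sqrt{36490}$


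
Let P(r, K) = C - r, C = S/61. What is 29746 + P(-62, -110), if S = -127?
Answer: 1818161/61 ≈ 29806.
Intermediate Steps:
C = -127/61 ≈ -2.0820
P(r, K) = -127/61 - r
29746 + P(-62, -110) = 29746 + (-127/61 - 1*(-62)) = 29746 + (-127/61 + 62) = 29746 + 3655/61 = 1818161/61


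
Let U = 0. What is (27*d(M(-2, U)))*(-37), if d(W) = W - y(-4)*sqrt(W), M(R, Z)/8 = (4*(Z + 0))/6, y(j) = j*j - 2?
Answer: 0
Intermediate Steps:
y(j) = -2 + j**2 (y(j) = j**2 - 2 = -2 + j**2)
M(R, Z) = 16*Z/3 (M(R, Z) = 8*((4*(Z + 0))/6) = 8*((4*Z)*(1/6)) = 8*(2*Z/3) = 16*Z/3)
d(W) = W - 14*sqrt(W) (d(W) = W - (-2 + (-4)**2)*sqrt(W) = W - (-2 + 16)*sqrt(W) = W - 14*sqrt(W))
(27*d(M(-2, U)))*(-37) = (27*((16/3)*0 - 14*sqrt((16/3)*0)))*(-37) = (27*(0 - 14*sqrt(0)))*(-37) = (27*(0 - 14*0))*(-37) = (27*(0 + 0))*(-37) = (27*0)*(-37) = 0*(-37) = 0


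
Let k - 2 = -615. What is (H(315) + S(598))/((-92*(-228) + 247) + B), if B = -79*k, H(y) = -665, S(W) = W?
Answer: -67/69650 ≈ -0.00096195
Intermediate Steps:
k = -613 (k = 2 - 615 = -613)
B = 48427 (B = -79*(-613) = 48427)
(H(315) + S(598))/((-92*(-228) + 247) + B) = (-665 + 598)/((-92*(-228) + 247) + 48427) = -67/((20976 + 247) + 48427) = -67/(21223 + 48427) = -67/69650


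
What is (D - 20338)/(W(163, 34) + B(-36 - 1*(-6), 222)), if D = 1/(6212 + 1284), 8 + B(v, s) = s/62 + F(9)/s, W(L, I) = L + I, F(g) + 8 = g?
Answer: -524592999327/4967490508 ≈ -105.61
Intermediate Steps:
F(g) = -8 + g
W(L, I) = I + L
B(v, s) = -8 + 1/s + s/62 (B(v, s) = -8 + (s/62 + (-8 + 9)/s) = -8 + (s*(1/62) + 1/s) = -8 + (s/62 + 1/s) = -8 + (1/s + s/62) = -8 + 1/s + s/62)
D = 1/7496 ≈ 0.00013340
(D - 20338)/(W(163, 34) + B(-36 - 1*(-6), 222)) = (1/7496 - 20338)/((34 + 163) + (-8 + 1/222 + (1/62)*222)) = -152453647/(7496*(197 + (-8 + 1/222 + 111/31))) = -152453647/(7496*(197 - 30383/6882)) = -152453647/(7496*1325371/6882) = -152453647/7496*6882/1325371 = -524592999327/4967490508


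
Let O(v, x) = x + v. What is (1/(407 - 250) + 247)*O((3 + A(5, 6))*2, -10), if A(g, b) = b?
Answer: 310240/157 ≈ 1976.1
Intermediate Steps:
O(v, x) = v + x
(1/(407 - 250) + 247)*O((3 + A(5, 6))*2, -10) = (1/(407 - 250) + 247)*((3 + 6)*2 - 10) = (1/157 + 247)*(9*2 - 10) = (1/157 + 247)*(18 - 10) = (38780/157)*8 = 310240/157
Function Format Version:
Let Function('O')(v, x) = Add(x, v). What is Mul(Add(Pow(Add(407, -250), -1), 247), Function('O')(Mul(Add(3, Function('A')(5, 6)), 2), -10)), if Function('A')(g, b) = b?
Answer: Rational(310240, 157) ≈ 1976.1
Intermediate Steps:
Function('O')(v, x) = Add(v, x)
Mul(Add(Pow(Add(407, -250), -1), 247), Function('O')(Mul(Add(3, Function('A')(5, 6)), 2), -10)) = Mul(Add(Pow(Add(407, -250), -1), 247), Add(Mul(Add(3, 6), 2), -10)) = Mul(Add(Pow(157, -1), 247), Add(Mul(9, 2), -10)) = Mul(Add(Rational(1, 157), 247), Add(18, -10)) = Mul(Rational(38780, 157), 8) = Rational(310240, 157)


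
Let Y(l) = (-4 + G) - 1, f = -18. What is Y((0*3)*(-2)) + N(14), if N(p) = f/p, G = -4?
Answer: -72/7 ≈ -10.286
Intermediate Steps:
N(p) = -18/p
Y(l) = -9 (Y(l) = (-4 - 4) - 1 = -8 - 1 = -9)
Y((0*3)*(-2)) + N(14) = -9 - 18/14 = -9 - 18*1/14 = -9 - 9/7 = -72/7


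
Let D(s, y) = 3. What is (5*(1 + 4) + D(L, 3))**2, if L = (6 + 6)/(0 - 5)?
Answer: 784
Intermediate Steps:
L = -12/5 (L = 12/(-5) = 12*(-1/5) = -12/5 ≈ -2.4000)
(5*(1 + 4) + D(L, 3))**2 = (5*(1 + 4) + 3)**2 = (5*5 + 3)**2 = (25 + 3)**2 = 28**2 = 784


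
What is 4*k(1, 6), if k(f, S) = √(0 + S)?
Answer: 4*√6 ≈ 9.7980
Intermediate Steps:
k(f, S) = √S
4*k(1, 6) = 4*√6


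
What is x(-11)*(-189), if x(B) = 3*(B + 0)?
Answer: 6237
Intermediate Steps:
x(B) = 3*B
x(-11)*(-189) = (3*(-11))*(-189) = -33*(-189) = 6237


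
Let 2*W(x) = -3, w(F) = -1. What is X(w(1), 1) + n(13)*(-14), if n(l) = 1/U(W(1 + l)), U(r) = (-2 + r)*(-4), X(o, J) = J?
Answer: 0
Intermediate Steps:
W(x) = -3/2 (W(x) = (½)*(-3) = -3/2)
U(r) = 8 - 4*r
n(l) = 1/14 (n(l) = 1/(8 - 4*(-3/2)) = 1/(8 + 6) = 1/14)
X(w(1), 1) + n(13)*(-14) = 1 + (1/14)*(-14) = 1 - 1 = 0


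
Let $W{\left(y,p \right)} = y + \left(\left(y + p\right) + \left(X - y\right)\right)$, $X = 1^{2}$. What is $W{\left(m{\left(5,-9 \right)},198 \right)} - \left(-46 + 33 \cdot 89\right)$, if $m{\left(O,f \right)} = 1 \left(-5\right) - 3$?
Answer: $-2700$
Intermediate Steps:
$X = 1$
$m{\left(O,f \right)} = -8$ ($m{\left(O,f \right)} = -5 - 3 = -8$)
$W{\left(y,p \right)} = 1 + p + y$ ($W{\left(y,p \right)} = y + \left(\left(y + p\right) - \left(-1 + y\right)\right) = y + \left(\left(p + y\right) - \left(-1 + y\right)\right) = y + \left(1 + p\right) = 1 + p + y$)
$W{\left(m{\left(5,-9 \right)},198 \right)} - \left(-46 + 33 \cdot 89\right) = \left(1 + 198 - 8\right) - \left(-46 + 33 \cdot 89\right) = 191 - \left(-46 + 2937\right) = 191 - 2891 = -2700$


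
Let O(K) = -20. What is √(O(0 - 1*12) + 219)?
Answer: √199 ≈ 14.107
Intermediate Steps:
√(O(0 - 1*12) + 219) = √(-20 + 219) = √199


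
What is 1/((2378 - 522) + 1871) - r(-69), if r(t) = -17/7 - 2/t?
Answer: 4320076/1800141 ≈ 2.3999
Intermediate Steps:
r(t) = -17/7 - 2/t (r(t) = -17*⅐ - 2/t = -17/7 - 2/t)
1/((2378 - 522) + 1871) - r(-69) = 1/((2378 - 522) + 1871) - (-17/7 - 2/(-69)) = 1/(1856 + 1871) - (-17/7 - 2*(-1/69)) = 1/3727 - (-17/7 + 2/69) = 1/3727 - 1*(-1159/483) = 1/3727 + 1159/483 = 4320076/1800141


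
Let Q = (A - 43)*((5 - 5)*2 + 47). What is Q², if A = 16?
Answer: 1610361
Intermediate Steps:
Q = -1269 (Q = (16 - 43)*((5 - 5)*2 + 47) = -27*(0*2 + 47) = -27*(0 + 47) = -27*47 = -1269)
Q² = (-1269)² = 1610361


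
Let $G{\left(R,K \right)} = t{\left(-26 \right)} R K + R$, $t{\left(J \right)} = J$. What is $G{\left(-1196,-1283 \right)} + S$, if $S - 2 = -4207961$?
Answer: $-44105323$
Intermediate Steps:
$S = -4207959$ ($S = 2 - 4207961 = -4207959$)
$G{\left(R,K \right)} = R - 26 K R$ ($G{\left(R,K \right)} = - 26 R K + R = - 26 K R + R = R - 26 K R$)
$G{\left(-1196,-1283 \right)} + S = - 1196 \left(1 - -33358\right) - 4207959 = - 1196 \left(1 + 33358\right) - 4207959 = \left(-1196\right) 33359 - 4207959 = -39897364 - 4207959 = -44105323$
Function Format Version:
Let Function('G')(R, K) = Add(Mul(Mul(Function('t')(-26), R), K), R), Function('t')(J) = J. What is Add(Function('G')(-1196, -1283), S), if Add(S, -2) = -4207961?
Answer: -44105323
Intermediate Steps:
S = -4207959 (S = Add(2, -4207961) = -4207959)
Function('G')(R, K) = Add(R, Mul(-26, K, R)) (Function('G')(R, K) = Add(Mul(Mul(-26, R), K), R) = Add(Mul(-26, K, R), R) = Add(R, Mul(-26, K, R)))
Add(Function('G')(-1196, -1283), S) = Add(Mul(-1196, Add(1, Mul(-26, -1283))), -4207959) = Add(Mul(-1196, Add(1, 33358)), -4207959) = Add(Mul(-1196, 33359), -4207959) = Add(-39897364, -4207959) = -44105323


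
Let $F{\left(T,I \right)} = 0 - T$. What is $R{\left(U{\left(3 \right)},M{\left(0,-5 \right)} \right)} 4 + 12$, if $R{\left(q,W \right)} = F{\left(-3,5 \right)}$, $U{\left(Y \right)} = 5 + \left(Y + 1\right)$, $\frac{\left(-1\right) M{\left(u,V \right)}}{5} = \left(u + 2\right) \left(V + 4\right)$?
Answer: $24$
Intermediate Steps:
$M{\left(u,V \right)} = - 5 \left(2 + u\right) \left(4 + V\right)$ ($M{\left(u,V \right)} = - 5 \left(u + 2\right) \left(V + 4\right) = - 5 \left(2 + u\right) \left(4 + V\right)$)
$U{\left(Y \right)} = 6 + Y$ ($U{\left(Y \right)} = 5 + \left(1 + Y\right) = 6 + Y$)
$F{\left(T,I \right)} = - T$
$R{\left(q,W \right)} = 3$ ($R{\left(q,W \right)} = \left(-1\right) \left(-3\right) = 3$)
$R{\left(U{\left(3 \right)},M{\left(0,-5 \right)} \right)} 4 + 12 = 3 \cdot 4 + 12 = 12 + 12 = 24$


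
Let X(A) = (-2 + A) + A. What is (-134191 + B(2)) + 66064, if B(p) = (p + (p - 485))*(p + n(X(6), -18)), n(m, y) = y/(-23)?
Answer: -1597705/23 ≈ -69465.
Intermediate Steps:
X(A) = -2 + 2*A
n(m, y) = -y/23 (n(m, y) = y*(-1/23) = -y/23)
B(p) = (-485 + 2*p)*(18/23 + p) (B(p) = (p + (p - 485))*(p - 1/23*(-18)) = (p + (-485 + p))*(p + 18/23) = (-485 + 2*p)*(18/23 + p))
(-134191 + B(2)) + 66064 = (-134191 + (-8730/23 + 2*2**2 - 11119/23*2)) + 66064 = (-134191 + (-8730/23 + 2*4 - 22238/23)) + 66064 = (-134191 + (-8730/23 + 8 - 22238/23)) + 66064 = (-134191 - 30784/23) + 66064 = -3117177/23 + 66064 = -1597705/23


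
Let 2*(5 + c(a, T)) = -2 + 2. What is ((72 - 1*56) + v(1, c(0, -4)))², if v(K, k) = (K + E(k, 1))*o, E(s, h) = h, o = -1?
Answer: 196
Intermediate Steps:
c(a, T) = -5 (c(a, T) = -5 + (-2 + 2)/2 = -5 + (½)*0 = -5 + 0 = -5)
v(K, k) = -1 - K (v(K, k) = (K + 1)*(-1) = (1 + K)*(-1) = -1 - K)
((72 - 1*56) + v(1, c(0, -4)))² = ((72 - 1*56) + (-1 - 1*1))² = ((72 - 56) + (-1 - 1))² = (16 - 2)² = 14² = 196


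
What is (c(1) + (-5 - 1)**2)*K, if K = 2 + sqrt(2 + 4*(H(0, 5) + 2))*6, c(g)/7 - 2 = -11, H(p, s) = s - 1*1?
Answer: -54 - 162*sqrt(26) ≈ -880.04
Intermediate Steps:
H(p, s) = -1 + s (H(p, s) = s - 1 = -1 + s)
c(g) = -63 (c(g) = 14 + 7*(-11) = 14 - 77 = -63)
K = 2 + 6*sqrt(26) (K = 2 + sqrt(2 + 4*((-1 + 5) + 2))*6 = 2 + sqrt(2 + 4*(4 + 2))*6 = 2 + sqrt(2 + 4*6)*6 = 2 + sqrt(2 + 24)*6 = 2 + sqrt(26)*6 = 2 + 6*sqrt(26) ≈ 32.594)
(c(1) + (-5 - 1)**2)*K = (-63 + (-5 - 1)**2)*(2 + 6*sqrt(26)) = (-63 + (-6)**2)*(2 + 6*sqrt(26)) = (-63 + 36)*(2 + 6*sqrt(26)) = -27*(2 + 6*sqrt(26)) = -54 - 162*sqrt(26)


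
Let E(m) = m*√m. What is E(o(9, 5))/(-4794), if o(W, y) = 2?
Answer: -√2/2397 ≈ -0.00058999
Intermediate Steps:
E(m) = m^(3/2)
E(o(9, 5))/(-4794) = 2^(3/2)/(-4794) = (2*√2)*(-1/4794) = -√2/2397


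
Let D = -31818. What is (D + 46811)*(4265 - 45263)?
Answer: -614683014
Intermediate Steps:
(D + 46811)*(4265 - 45263) = (-31818 + 46811)*(4265 - 45263) = 14993*(-40998) = -614683014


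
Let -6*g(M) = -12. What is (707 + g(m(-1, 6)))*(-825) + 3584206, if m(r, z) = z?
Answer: 2999281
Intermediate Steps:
g(M) = 2 (g(M) = -⅙*(-12) = 2)
(707 + g(m(-1, 6)))*(-825) + 3584206 = (707 + 2)*(-825) + 3584206 = 709*(-825) + 3584206 = -584925 + 3584206 = 2999281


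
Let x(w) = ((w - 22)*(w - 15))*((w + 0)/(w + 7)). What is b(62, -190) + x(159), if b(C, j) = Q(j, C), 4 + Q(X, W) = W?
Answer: 1573190/83 ≈ 18954.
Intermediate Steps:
Q(X, W) = -4 + W
b(C, j) = -4 + C
x(w) = w*(-22 + w)*(-15 + w)/(7 + w) (x(w) = ((-22 + w)*(-15 + w))*(w/(7 + w)) = w*(-22 + w)*(-15 + w)/(7 + w))
b(62, -190) + x(159) = (-4 + 62) + 159*(330 + 159² - 37*159)/(7 + 159) = 58 + 159*(330 + 25281 - 5883)/166 = 58 + 159*(1/166)*19728 = 58 + 1568376/83 = 1573190/83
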